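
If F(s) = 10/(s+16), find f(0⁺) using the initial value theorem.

f(0⁺) = lim_{s→∞} s·10/(s+16) = lim_{s→∞} 10s/(s+16) = 10

Final answer: 10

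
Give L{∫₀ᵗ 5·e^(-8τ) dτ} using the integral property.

L{∫₀ᵗ f(τ)dτ} = F(s)/s with F(s) = 5/(s+8), so L{∫₀ᵗ 5·e^(-8τ) dτ} = 5/(s(s+8))

Final answer: 5/(s(s+8))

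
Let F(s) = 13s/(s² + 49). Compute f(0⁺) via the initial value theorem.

f(0⁺) = lim_{s→∞} s·13s/(s² + 49) = lim_{s→∞} 13s²/(s² + 49) = 13

Final answer: 13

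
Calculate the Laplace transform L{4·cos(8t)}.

L{cos(ωt)} = s/(s² + ω²), so L{cos(8t)} = s/(s² + 64). Then L{4·cos(8t)} = 4·s/(s² + 64) = 4s/(s² + 64)

Final answer: 4s/(s² + 64)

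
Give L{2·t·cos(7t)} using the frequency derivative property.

L{cos(7t)} = s/(s² + 49). Derivative: d/ds[s/(s² + 49)] = [(s² + 49) - s·2s]/(s² + 49)² = (49 - s²)/(s² + 49)². So L{t·cos(7t)} = -F'(s) = (s² - 49)/(s² + 49)². Then L{2·t·cos(7t)} = 2·(s² - 49)/(s² + 49)²

Final answer: 2·(s² - 49)/(s² + 49)²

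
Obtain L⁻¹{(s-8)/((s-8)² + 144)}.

Using frequency shift: L⁻¹{(s-a)/((s-a)² + b²)} = e^(at)cos(bt). Here a=8, b=12

Final answer: e^(8t)·cos(12t)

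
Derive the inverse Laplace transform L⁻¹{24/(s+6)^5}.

L⁻¹{n!/(s-a)^(n+1)} = t^n·e^(at) with n=4, a=-6. So L⁻¹{24/(s+6)^5} = t^4·e^(-6t)

Final answer: t^4·e^(-6t)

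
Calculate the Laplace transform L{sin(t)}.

L{sin(ωt)} = ω/(s² + ω²), so L{sin(t)} = 1/(s² + 1)

Final answer: 1/(s² + 1)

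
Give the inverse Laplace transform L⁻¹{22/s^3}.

L⁻¹{n!/s^(n+1)} = t^n with n=2. So L⁻¹{2/s^3} = t^2, and L⁻¹{22/s^3} = (22/2)·t^2 = 11·t^2

Final answer: 11·t^2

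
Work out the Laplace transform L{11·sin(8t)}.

L{sin(ωt)} = ω/(s² + ω²), so L{sin(8t)} = 8/(s² + 64). Then L{11·sin(8t)} = 11·8/(s² + 64) = 88/(s² + 64)

Final answer: 88/(s² + 64)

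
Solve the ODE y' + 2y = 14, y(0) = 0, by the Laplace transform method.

sY + 2Y = 14/s. Y = 14/(s(s+2)). Partial fractions: Y = 7/s - 7/(s+2)

Final answer: y(t) = 7(1 - e^(-2t))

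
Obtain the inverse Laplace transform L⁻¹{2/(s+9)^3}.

L⁻¹{n!/(s-a)^(n+1)} = t^n·e^(at), so L⁻¹{2/(s+9)^3} = t^2·e^(-9t)

Final answer: t^2·e^(-9t)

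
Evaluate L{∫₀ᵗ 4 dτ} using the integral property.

L{∫₀ᵗ f(τ)dτ} = F(s)/s with f(t) = 4. F(s) = 4/s, so L{∫₀ᵗ 4 dτ} = (4/s)/s = 4/s². (Check: ∫₀ᵗ 4 dτ = 4t.)

Final answer: 4/s²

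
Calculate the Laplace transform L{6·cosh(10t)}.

L{cosh(ωt)} = s/(s² - ω²), so L{cosh(10t)} = s/(s² - 100). Then L{6·cosh(10t)} = 6·s/(s² - 100) = 6s/(s² - 100)

Final answer: 6s/(s² - 100)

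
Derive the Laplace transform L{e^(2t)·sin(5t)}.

L{e^(at)·sin(ωt)} = ω/((s-a)² + ω²), so L{e^(2t)·sin(5t)} = 5/((s-2)² + 25)

Final answer: 5/((s-2)² + 25)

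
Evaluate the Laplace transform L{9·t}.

L{t^n} = n!/s^(n+1), so L{t} = 1/s^2. Then L{9·t} = 9·1/s^2 = 9/s^2

Final answer: 9/s^2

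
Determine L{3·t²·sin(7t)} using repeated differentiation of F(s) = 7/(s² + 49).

F(s) = 7/(s² + 49). F'(s) = -14s/(s² + 49)². F''(s) = -14(49 - 3s²)/(s² + 49)³ = (42s² - 686)/(s² + 49)³. So L{t²·sin(7t)} = (-1)² F''(s) = (42s² - 686)/(s² + 49)³. Then L{3·t²·sin(7t)} = 3·(42s² - 686)/(s² + 49)³ = (126s² - 2058)/(s² + 49)³

Final answer: (126s² - 2058)/(s² + 49)³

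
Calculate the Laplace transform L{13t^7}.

L{13t^7} = 13 · L{t^7} = 13 · 5040/s^8 = 65520/s^8

Final answer: 65520/s^8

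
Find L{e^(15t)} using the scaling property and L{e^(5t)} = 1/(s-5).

Using L{f(at)} = (1/a)F(s/a) with a=3 and f(t) = e^(5t): L{e^(15t)} = (1/3) · 1/((s/3)-5) = (1/3) · 3/(s-15) = 1/(s-15)

Final answer: 1/(s-15)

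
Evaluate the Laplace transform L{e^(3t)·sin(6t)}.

L{e^(at)·sin(ωt)} = ω/((s-a)² + ω²), so L{e^(3t)·sin(6t)} = 6/((s-3)² + 36)

Final answer: 6/((s-3)² + 36)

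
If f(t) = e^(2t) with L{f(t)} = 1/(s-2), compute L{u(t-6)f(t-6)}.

Time shift theorem: L{u(t-a)f(t-a)} = e^(-as)F(s). Here a=6, F(s) = 1/(s-2), so L{u(t-6)f(t-6)} = e^(-6s)·1/(s-2)

Final answer: e^(-6s)·1/(s-2)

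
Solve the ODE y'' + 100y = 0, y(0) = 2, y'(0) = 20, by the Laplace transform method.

L{y''} + 100L{y} = 0. s²Y - 2s - 20 + 100Y = 0. Y(s² + 100) = 2s + 20. Y = (2s + 20)/(s² + 100). Inverting: y(t) = 2cos(10t) + 2sin(10t)

Final answer: y(t) = 2cos(10t) + 2sin(10t)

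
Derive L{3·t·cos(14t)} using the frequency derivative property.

L{cos(14t)} = s/(s² + 196). Derivative: d/ds[s/(s² + 196)] = [(s² + 196) - s·2s]/(s² + 196)² = (196 - s²)/(s² + 196)². So L{t·cos(14t)} = -F'(s) = (s² - 196)/(s² + 196)². Then L{3·t·cos(14t)} = 3·(s² - 196)/(s² + 196)²

Final answer: 3·(s² - 196)/(s² + 196)²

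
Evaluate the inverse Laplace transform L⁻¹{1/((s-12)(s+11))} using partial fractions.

Decompose: A/(s-12) + B/(s+11). A = 1/23, B = -1/23. f(t) = (e^(12t) - e^(-11t))/23

Final answer: (e^(12t) - e^(-11t))/23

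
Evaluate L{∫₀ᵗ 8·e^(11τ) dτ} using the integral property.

L{∫₀ᵗ f(τ)dτ} = F(s)/s with F(s) = 8/(s-11), so L{∫₀ᵗ 8·e^(11τ) dτ} = 8/(s(s-11))

Final answer: 8/(s(s-11))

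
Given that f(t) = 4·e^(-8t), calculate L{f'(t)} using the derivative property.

f(0) = 4, F(s) = 4/(s+8). L{f'(t)} = s·F(s) - f(0) = 4s/(s+8) - 4 = (4s - 4(s+8))/(s+8) = -32/(s+8)

Final answer: -32/(s+8)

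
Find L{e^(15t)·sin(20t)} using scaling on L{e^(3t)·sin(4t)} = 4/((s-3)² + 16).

Scaling with a=5: L{e^(15t)·sin(20t)} = (1/5) · 4/((s/5-3)² + 16). Simplifying: 20/((s-15)² + 400)

Final answer: 20/((s-15)² + 400)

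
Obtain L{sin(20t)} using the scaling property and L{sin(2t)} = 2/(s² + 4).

Using L{f(at)} = (1/a)F(s/a) with a=10: L{sin(20t)} = (1/10) · 2/((s/10)² + 4) = (1/10) · 2·100/(s² + 400) = 20/(s² + 400)

Final answer: 20/(s² + 400)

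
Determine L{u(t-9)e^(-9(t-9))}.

u(t-a)f(t-a) with f(t)=e^(-9t). L{e^(-9t)} = 1/(s+9). By time shift: e^(-9s)/(s+9)

Final answer: e^(-9s)/(s+9)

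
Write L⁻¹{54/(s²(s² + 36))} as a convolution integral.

54/(s²(s² + 36)) = (1/s²)·(54/(s² + 36)) = L{t}·L{9·sin(6t)}. So f(t) = t*(9·sin(6t)) = ∫₀ᵗ 9τ·sin(6(t-τ)) dτ

Final answer: ∫₀ᵗ 9τ·sin(6(t-τ)) dτ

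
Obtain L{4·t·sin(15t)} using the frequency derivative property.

L{sin(15t)} = 15/(s² + 225). By L{t·f(t)} = -F'(s): -d/ds[15/(s² + 225)] = -(15)·(-2s)/(s² + 225)² = 30s/(s² + 225)². Then L{4·t·sin(15t)} = 4·30s/(s² + 225)² = 120s/(s² + 225)²

Final answer: 120s/(s² + 225)²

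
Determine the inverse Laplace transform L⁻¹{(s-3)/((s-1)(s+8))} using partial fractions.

Using partial fractions, f(t) = (-2e^t + 11e^(-8t))/9

Final answer: (-2e^t + 11e^(-8t))/9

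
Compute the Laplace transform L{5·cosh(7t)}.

L{cosh(ωt)} = s/(s² - ω²), so L{cosh(7t)} = s/(s² - 49). Then L{5·cosh(7t)} = 5·s/(s² - 49) = 5s/(s² - 49)

Final answer: 5s/(s² - 49)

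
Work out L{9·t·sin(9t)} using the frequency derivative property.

L{sin(9t)} = 9/(s² + 81). By L{t·f(t)} = -F'(s): -d/ds[9/(s² + 81)] = -(9)·(-2s)/(s² + 81)² = 18s/(s² + 81)². Then L{9·t·sin(9t)} = 9·18s/(s² + 81)² = 162s/(s² + 81)²

Final answer: 162s/(s² + 81)²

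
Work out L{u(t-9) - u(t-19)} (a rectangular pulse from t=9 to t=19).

L{u(t-a)} = e^(-as)/s. L{u(t-9) - u(t-19)} = (e^(-9s) - e^(-19s))/s

Final answer: (e^(-9s) - e^(-19s))/s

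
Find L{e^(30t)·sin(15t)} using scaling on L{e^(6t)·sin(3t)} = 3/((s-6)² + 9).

Scaling with a=5: L{e^(30t)·sin(15t)} = (1/5) · 3/((s/5-6)² + 9). Simplifying: 15/((s-30)² + 225)

Final answer: 15/((s-30)² + 225)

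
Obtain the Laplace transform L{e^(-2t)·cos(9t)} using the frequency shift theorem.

Frequency shift: L{e^(at)f(t)} = F(s-a). L{e^(-2t)·cos(9t)} = (s+2)/((s+2)² + 81)

Final answer: (s+2)/((s+2)² + 81)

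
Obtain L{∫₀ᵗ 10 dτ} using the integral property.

L{∫₀ᵗ f(τ)dτ} = F(s)/s with f(t) = 10. F(s) = 10/s, so L{∫₀ᵗ 10 dτ} = (10/s)/s = 10/s². (Check: ∫₀ᵗ 10 dτ = 10t.)

Final answer: 10/s²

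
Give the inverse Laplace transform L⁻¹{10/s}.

L⁻¹{c/s} = c, so L⁻¹{10/s} = 10

Final answer: 10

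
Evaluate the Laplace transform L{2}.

L{2} = 2 · L{1} = 2/s

Final answer: 2/s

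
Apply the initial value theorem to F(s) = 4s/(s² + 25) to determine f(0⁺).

f(0⁺) = lim_{s→∞} s·4s/(s² + 25) = lim_{s→∞} 4s²/(s² + 25) = 4

Final answer: 4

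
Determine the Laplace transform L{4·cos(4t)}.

L{cos(ωt)} = s/(s² + ω²), so L{cos(4t)} = s/(s² + 16). Then L{4·cos(4t)} = 4·s/(s² + 16) = 4s/(s² + 16)

Final answer: 4s/(s² + 16)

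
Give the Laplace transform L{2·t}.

L{t^n} = n!/s^(n+1), so L{t} = 1/s^2. Then L{2·t} = 2·1/s^2 = 2/s^2

Final answer: 2/s^2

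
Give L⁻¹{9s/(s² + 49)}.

This is the form c·s/(s² + a²) with a = 7, c = 9. L⁻¹ = 9·cos(7t)

Final answer: 9·cos(7t)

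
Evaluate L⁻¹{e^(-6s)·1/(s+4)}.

L⁻¹{1/(s+4)} = e^(-4t). By the time shift theorem, L⁻¹{e^(-as)F(s)} = u(t-a)f(t-a) with a=6, so L⁻¹{e^(-6s)·1/(s+4)} = u(t-6)·e^(-4(t-6))

Final answer: u(t-6)·e^(-4(t-6))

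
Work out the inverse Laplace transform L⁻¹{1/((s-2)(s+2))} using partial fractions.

Decompose: A/(s-2) + B/(s+2). A = 1/4, B = -1/4. f(t) = (e^(2t) - e^(-2t))/4

Final answer: (e^(2t) - e^(-2t))/4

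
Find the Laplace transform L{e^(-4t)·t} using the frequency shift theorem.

L{e^(at)·t^n} = n!/(s-a)^(n+1), so L{e^(-4t)·t} = 1/(s+4)^2

Final answer: 1/(s+4)^2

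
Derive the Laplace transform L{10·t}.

L{t^n} = n!/s^(n+1), so L{t} = 1/s^2. Then L{10·t} = 10·1/s^2 = 10/s^2

Final answer: 10/s^2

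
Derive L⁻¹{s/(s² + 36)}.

This is the form c·s/(s² + a²) with a = 6. L⁻¹ = cos(6t)

Final answer: cos(6t)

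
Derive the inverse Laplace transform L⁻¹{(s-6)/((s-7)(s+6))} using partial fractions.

Using partial fractions, f(t) = (e^(7t) + 12e^(-6t))/13

Final answer: (e^(7t) + 12e^(-6t))/13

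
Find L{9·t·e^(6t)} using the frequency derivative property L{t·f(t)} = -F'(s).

L{e^(6t)} = 1/(s-6). By frequency derivative: L{t·e^(6t)} = -d/ds[1/(s-6)] = -(-1)/(s-6)² = 1/(s-6)². Then L{9·t·e^(6t)} = 9·1/(s-6)² = 9/(s-6)²

Final answer: 9/(s-6)²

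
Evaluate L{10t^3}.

L{t^n} = n!/s^(n+1). So L{10t^3} = 10·3!/s^4 = 60/s^4

Final answer: 60/s^4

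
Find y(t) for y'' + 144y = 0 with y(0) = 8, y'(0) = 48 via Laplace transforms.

L{y''} + 144L{y} = 0. s²Y - 8s - 48 + 144Y = 0. Y(s² + 144) = 8s + 48. Y = (8s + 48)/(s² + 144). Inverting: y(t) = 8cos(12t) + 4sin(12t)

Final answer: y(t) = 8cos(12t) + 4sin(12t)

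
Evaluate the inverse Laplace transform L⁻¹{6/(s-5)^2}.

L⁻¹{n!/(s-a)^(n+1)} = t^n·e^(at) with n=1, a=5. So L⁻¹{1/(s-5)^2} = t·e^(5t), and L⁻¹{6/(s-5)^2} = (6/1)·t·e^(5t) = 6·t·e^(5t)

Final answer: 6·t·e^(5t)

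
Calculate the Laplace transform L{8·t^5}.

L{t^n} = n!/s^(n+1), so L{t^5} = 120/s^6. Then L{8·t^5} = 8·120/s^6 = 960/s^6

Final answer: 960/s^6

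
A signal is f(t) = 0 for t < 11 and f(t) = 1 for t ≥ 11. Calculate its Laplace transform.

f(t) = u(t-11). L{u(t-11)} = e^(-11s)/s, so L{f(t)} = e^(-11s)/s

Final answer: e^(-11s)/s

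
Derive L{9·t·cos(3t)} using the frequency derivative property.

L{cos(3t)} = s/(s² + 9). Derivative: d/ds[s/(s² + 9)] = [(s² + 9) - s·2s]/(s² + 9)² = (9 - s²)/(s² + 9)². So L{t·cos(3t)} = -F'(s) = (s² - 9)/(s² + 9)². Then L{9·t·cos(3t)} = 9·(s² - 9)/(s² + 9)²

Final answer: 9·(s² - 9)/(s² + 9)²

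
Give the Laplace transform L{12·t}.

L{t^n} = n!/s^(n+1), so L{t} = 1/s^2. Then L{12·t} = 12·1/s^2 = 12/s^2

Final answer: 12/s^2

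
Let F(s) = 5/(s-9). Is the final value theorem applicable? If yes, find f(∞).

sF(s) = 5s/(s-9) has a pole at s = 9 in the right half-plane. Theorem does NOT apply (unstable system; f(t) = 5·e^(9t) grows without bound).

Final answer: Not applicable (unstable)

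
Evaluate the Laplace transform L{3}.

L{3} = 3 · L{1} = 3/s

Final answer: 3/s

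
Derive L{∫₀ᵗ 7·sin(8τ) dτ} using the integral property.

L{∫₀ᵗ f(τ)dτ} = F(s)/s with F(s) = 56/(s² + 64), so the result is (56/(s² + 64))/s = 56/(s(s² + 64))

Final answer: 56/(s(s² + 64))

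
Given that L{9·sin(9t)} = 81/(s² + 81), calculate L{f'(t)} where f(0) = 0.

L{f'(t)} = s·F(s) - f(0) = s·81/(s² + 81) - 0 = 81s/(s² + 81)

Final answer: 81s/(s² + 81)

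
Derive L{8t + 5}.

L{8t + 5} = 8·L{t} + 5·L{1} = 8/s² + 5/s

Final answer: 8/s² + 5/s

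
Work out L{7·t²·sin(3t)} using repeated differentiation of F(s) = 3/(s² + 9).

F(s) = 3/(s² + 9). F'(s) = -6s/(s² + 9)². F''(s) = -6(9 - 3s²)/(s² + 9)³ = (18s² - 54)/(s² + 9)³. So L{t²·sin(3t)} = (-1)² F''(s) = (18s² - 54)/(s² + 9)³. Then L{7·t²·sin(3t)} = 7·(18s² - 54)/(s² + 9)³ = (126s² - 378)/(s² + 9)³

Final answer: (126s² - 378)/(s² + 9)³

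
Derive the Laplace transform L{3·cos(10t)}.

L{cos(ωt)} = s/(s² + ω²), so L{cos(10t)} = s/(s² + 100). Then L{3·cos(10t)} = 3·s/(s² + 100) = 3s/(s² + 100)

Final answer: 3s/(s² + 100)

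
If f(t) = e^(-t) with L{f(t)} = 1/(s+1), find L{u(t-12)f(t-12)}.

Time shift theorem: L{u(t-a)f(t-a)} = e^(-as)F(s). Here a=12, F(s) = 1/(s+1), so L{u(t-12)f(t-12)} = e^(-12s)·1/(s+1)

Final answer: e^(-12s)·1/(s+1)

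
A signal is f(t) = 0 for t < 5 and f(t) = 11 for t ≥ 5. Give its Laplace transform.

f(t) = 11·u(t-5). L{u(t-5)} = e^(-5s)/s, so L{f(t)} = 11·e^(-5s)/s

Final answer: 11·e^(-5s)/s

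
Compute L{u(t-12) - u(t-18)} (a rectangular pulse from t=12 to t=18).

L{u(t-a)} = e^(-as)/s. L{u(t-12) - u(t-18)} = (e^(-12s) - e^(-18s))/s

Final answer: (e^(-12s) - e^(-18s))/s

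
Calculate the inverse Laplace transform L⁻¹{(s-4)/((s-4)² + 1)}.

Using frequency shift, L⁻¹{(s-4)/((s-4)² + 1)} = e^(4t)·cos(t)

Final answer: e^(4t)·cos(t)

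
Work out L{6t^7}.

L{t^n} = n!/s^(n+1). So L{6t^7} = 6·7!/s^8 = 30240/s^8

Final answer: 30240/s^8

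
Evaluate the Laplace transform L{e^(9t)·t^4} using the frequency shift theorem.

L{e^(at)·t^n} = n!/(s-a)^(n+1), so L{e^(9t)·t^4} = 24/(s-9)^5

Final answer: 24/(s-9)^5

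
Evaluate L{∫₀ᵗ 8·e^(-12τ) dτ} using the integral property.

L{∫₀ᵗ f(τ)dτ} = F(s)/s with F(s) = 8/(s+12), so L{∫₀ᵗ 8·e^(-12τ) dτ} = 8/(s(s+12))

Final answer: 8/(s(s+12))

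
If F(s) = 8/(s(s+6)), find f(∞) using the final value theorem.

f(∞) = lim_{s→0} s·8/(s(s+6)) = lim_{s→0} 8/(s+6) = 8/6 = 4/3

Final answer: 4/3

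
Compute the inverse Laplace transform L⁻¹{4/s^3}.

L⁻¹{n!/s^(n+1)} = t^n with n=2. So L⁻¹{2/s^3} = t^2, and L⁻¹{4/s^3} = (4/2)·t^2 = 2·t^2

Final answer: 2·t^2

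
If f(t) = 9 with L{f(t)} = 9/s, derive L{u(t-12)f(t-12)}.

Time shift theorem: L{u(t-a)f(t-a)} = e^(-as)F(s). Here a=12, F(s) = 9/s, so L{u(t-12)f(t-12)} = e^(-12s)·9/s

Final answer: e^(-12s)·9/s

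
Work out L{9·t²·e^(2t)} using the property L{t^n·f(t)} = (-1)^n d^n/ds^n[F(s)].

L{e^(2t)} = 1/(s-2). d/ds[1/(s-2)] = -1/(s-2)². d²/ds²[1/(s-2)] = 2/(s-2)³. So L{t²·e^(2t)} = (-1)² · 2/(s-2)³ = 2/(s-2)³. Then L{9·t²·e^(2t)} = 9·2/(s-2)³ = 18/(s-2)³

Final answer: 18/(s-2)³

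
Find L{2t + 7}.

L{2t + 7} = 2·L{t} + 7·L{1} = 2/s² + 7/s

Final answer: 2/s² + 7/s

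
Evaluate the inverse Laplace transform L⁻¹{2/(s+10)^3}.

L⁻¹{n!/(s-a)^(n+1)} = t^n·e^(at), so L⁻¹{2/(s+10)^3} = t^2·e^(-10t)

Final answer: t^2·e^(-10t)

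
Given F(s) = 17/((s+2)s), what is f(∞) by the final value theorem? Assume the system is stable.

f(∞) = lim_{s→0} sF(s) = lim_{s→0} 17/(s+2) = 17/2

Final answer: 17/2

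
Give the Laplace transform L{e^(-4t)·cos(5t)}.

L{e^(at)·cos(ωt)} = (s-a)/((s-a)² + ω²), so L{e^(-4t)·cos(5t)} = (s+4)/((s+4)² + 25)

Final answer: (s+4)/((s+4)² + 25)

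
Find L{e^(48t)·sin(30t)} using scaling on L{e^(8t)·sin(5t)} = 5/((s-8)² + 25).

Scaling with a=6: L{e^(48t)·sin(30t)} = (1/6) · 5/((s/6-8)² + 25). Simplifying: 30/((s-48)² + 900)

Final answer: 30/((s-48)² + 900)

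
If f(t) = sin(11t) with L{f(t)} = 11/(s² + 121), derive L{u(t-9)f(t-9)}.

Time shift theorem: L{u(t-a)f(t-a)} = e^(-as)F(s). Here a=9, F(s) = 11/(s² + 121), so L{u(t-9)f(t-9)} = e^(-9s)·11/(s² + 121)

Final answer: e^(-9s)·11/(s² + 121)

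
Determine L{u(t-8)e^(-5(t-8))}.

u(t-a)f(t-a) with f(t)=e^(-5t). L{e^(-5t)} = 1/(s+5). By time shift: e^(-8s)/(s+5)

Final answer: e^(-8s)/(s+5)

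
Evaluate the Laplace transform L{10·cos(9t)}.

L{cos(ωt)} = s/(s² + ω²), so L{cos(9t)} = s/(s² + 81). Then L{10·cos(9t)} = 10·s/(s² + 81) = 10s/(s² + 81)

Final answer: 10s/(s² + 81)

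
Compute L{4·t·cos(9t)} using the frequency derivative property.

L{cos(9t)} = s/(s² + 81). Derivative: d/ds[s/(s² + 81)] = [(s² + 81) - s·2s]/(s² + 81)² = (81 - s²)/(s² + 81)². So L{t·cos(9t)} = -F'(s) = (s² - 81)/(s² + 81)². Then L{4·t·cos(9t)} = 4·(s² - 81)/(s² + 81)²

Final answer: 4·(s² - 81)/(s² + 81)²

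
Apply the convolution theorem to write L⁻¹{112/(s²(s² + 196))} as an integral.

112/(s²(s² + 196)) = (1/s²)·(112/(s² + 196)) = L{t}·L{8·sin(14t)}. So f(t) = t*(8·sin(14t)) = ∫₀ᵗ 8τ·sin(14(t-τ)) dτ

Final answer: ∫₀ᵗ 8τ·sin(14(t-τ)) dτ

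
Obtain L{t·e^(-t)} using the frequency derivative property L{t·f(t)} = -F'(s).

L{e^(-t)} = 1/(s+1). By frequency derivative: L{t·e^(-t)} = -d/ds[1/(s+1)] = -(-1)/(s+1)² = 1/(s+1)²

Final answer: 1/(s+1)²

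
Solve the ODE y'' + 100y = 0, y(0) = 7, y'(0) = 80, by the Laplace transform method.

L{y''} + 100L{y} = 0. s²Y - 7s - 80 + 100Y = 0. Y(s² + 100) = 7s + 80. Y = (7s + 80)/(s² + 100). Inverting: y(t) = 7cos(10t) + 8sin(10t)

Final answer: y(t) = 7cos(10t) + 8sin(10t)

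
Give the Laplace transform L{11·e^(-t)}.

L{e^(at)} = 1/(s-a), so L{e^(-t)} = 1/(s+1). Then L{11·e^(-t)} = 11/(s+1)

Final answer: 11/(s+1)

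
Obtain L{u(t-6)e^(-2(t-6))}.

u(t-a)f(t-a) with f(t)=e^(-2t). L{e^(-2t)} = 1/(s+2). By time shift: e^(-6s)/(s+2)

Final answer: e^(-6s)/(s+2)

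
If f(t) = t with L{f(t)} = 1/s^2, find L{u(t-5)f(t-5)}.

Time shift theorem: L{u(t-a)f(t-a)} = e^(-as)F(s). Here a=5, F(s) = 1/s^2, so L{u(t-5)f(t-5)} = e^(-5s)·1/s^2

Final answer: e^(-5s)·1/s^2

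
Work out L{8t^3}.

L{t^n} = n!/s^(n+1). So L{8t^3} = 8·3!/s^4 = 48/s^4

Final answer: 48/s^4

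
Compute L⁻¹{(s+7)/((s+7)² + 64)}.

Using frequency shift: L⁻¹{(s-a)/((s-a)² + b²)} = e^(at)cos(bt). Here a=-7, b=8

Final answer: e^(-7t)·cos(8t)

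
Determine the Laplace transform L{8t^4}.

L{8t^4} = 8 · L{t^4} = 8 · 24/s^5 = 192/s^5

Final answer: 192/s^5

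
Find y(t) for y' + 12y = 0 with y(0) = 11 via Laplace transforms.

L{y'} + 12L{y} = 0. sY - 11 + 12Y = 0. Y(s+12) = 11. Y = 11/(s+12)

Final answer: y(t) = 11e^(-12t)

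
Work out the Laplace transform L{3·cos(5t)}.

L{cos(ωt)} = s/(s² + ω²), so L{cos(5t)} = s/(s² + 25). Then L{3·cos(5t)} = 3·s/(s² + 25) = 3s/(s² + 25)

Final answer: 3s/(s² + 25)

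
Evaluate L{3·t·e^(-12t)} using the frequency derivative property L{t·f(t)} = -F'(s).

L{e^(-12t)} = 1/(s+12). By frequency derivative: L{t·e^(-12t)} = -d/ds[1/(s+12)] = -(-1)/(s+12)² = 1/(s+12)². Then L{3·t·e^(-12t)} = 3·1/(s+12)² = 3/(s+12)²

Final answer: 3/(s+12)²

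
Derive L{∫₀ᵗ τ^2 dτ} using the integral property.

L{∫₀ᵗ f(τ)dτ} = F(s)/s with f(t) = t^2. F(s) = 2/s^3, so L{∫₀ᵗ τ^2 dτ} = (2/s^3)/s = 2/s^4. (Check: ∫₀ᵗ τ^2 dτ = t^3/3.)

Final answer: 2/s^4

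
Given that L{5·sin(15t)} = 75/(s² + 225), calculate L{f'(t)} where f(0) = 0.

L{f'(t)} = s·F(s) - f(0) = s·75/(s² + 225) - 0 = 75s/(s² + 225)

Final answer: 75s/(s² + 225)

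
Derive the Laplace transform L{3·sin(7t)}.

L{sin(ωt)} = ω/(s² + ω²), so L{sin(7t)} = 7/(s² + 49). Then L{3·sin(7t)} = 3·7/(s² + 49) = 21/(s² + 49)

Final answer: 21/(s² + 49)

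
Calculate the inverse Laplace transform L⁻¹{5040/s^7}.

L⁻¹{n!/s^(n+1)} = t^n with n=6. So L⁻¹{720/s^7} = t^6, and L⁻¹{5040/s^7} = (5040/720)·t^6 = 7·t^6

Final answer: 7·t^6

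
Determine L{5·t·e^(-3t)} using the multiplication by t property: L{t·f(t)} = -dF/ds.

Using L{t^n·e^(at)} = n!/(s-a)^(n+1), L{t·e^(-3t)} = 1/(s+3)^2, so L{5·t·e^(-3t)} = 5·1/(s+3)^2 = 5/(s+3)^2

Final answer: 5/(s+3)^2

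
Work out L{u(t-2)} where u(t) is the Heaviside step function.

L{u(t-a)} = e^(-as)/s. Here a=2, so L{u(t-2)} = e^(-2s)/s

Final answer: e^(-2s)/s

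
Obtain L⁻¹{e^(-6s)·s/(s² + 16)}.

L⁻¹{s/(s² + 16)} = cos(4t). By the time shift theorem, L⁻¹{e^(-as)F(s)} = u(t-a)f(t-a) with a=6, so L⁻¹{e^(-6s)·s/(s² + 16)} = u(t-6)·cos(4(t-6))

Final answer: u(t-6)·cos(4(t-6))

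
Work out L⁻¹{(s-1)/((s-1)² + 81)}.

Using frequency shift: L⁻¹{(s-a)/((s-a)² + b²)} = e^(at)cos(bt). Here a=1, b=9

Final answer: e^t·cos(9t)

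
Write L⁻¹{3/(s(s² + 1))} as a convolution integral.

3/(s(s² + 1)) = (1/s)·(3/(s² + 1)) = L{1}·L{3·sin(t)}. So f(t) = 1*(3·sin(t)) = ∫₀ᵗ 3·sin(τ) dτ

Final answer: ∫₀ᵗ 3·sin(τ) dτ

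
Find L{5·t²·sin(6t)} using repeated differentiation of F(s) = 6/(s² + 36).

F(s) = 6/(s² + 36). F'(s) = -12s/(s² + 36)². F''(s) = -12(36 - 3s²)/(s² + 36)³ = (36s² - 432)/(s² + 36)³. So L{t²·sin(6t)} = (-1)² F''(s) = (36s² - 432)/(s² + 36)³. Then L{5·t²·sin(6t)} = 5·(36s² - 432)/(s² + 36)³ = (180s² - 2160)/(s² + 36)³

Final answer: (180s² - 2160)/(s² + 36)³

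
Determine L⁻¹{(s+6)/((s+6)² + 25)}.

Using frequency shift: L⁻¹{(s-a)/((s-a)² + b²)} = e^(at)cos(bt). Here a=-6, b=5

Final answer: e^(-6t)·cos(5t)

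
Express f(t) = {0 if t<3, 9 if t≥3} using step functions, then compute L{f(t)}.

f(t) = 9·u(t-3). L{u(t-3)} = e^(-3s)/s, so L{f(t)} = 9·e^(-3s)/s

Final answer: 9·e^(-3s)/s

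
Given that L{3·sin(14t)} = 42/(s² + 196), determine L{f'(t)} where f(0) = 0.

L{f'(t)} = s·F(s) - f(0) = s·42/(s² + 196) - 0 = 42s/(s² + 196)

Final answer: 42s/(s² + 196)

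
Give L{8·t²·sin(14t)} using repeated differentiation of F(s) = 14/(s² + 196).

F(s) = 14/(s² + 196). F'(s) = -28s/(s² + 196)². F''(s) = -28(196 - 3s²)/(s² + 196)³ = (84s² - 5488)/(s² + 196)³. So L{t²·sin(14t)} = (-1)² F''(s) = (84s² - 5488)/(s² + 196)³. Then L{8·t²·sin(14t)} = 8·(84s² - 5488)/(s² + 196)³ = (672s² - 43904)/(s² + 196)³

Final answer: (672s² - 43904)/(s² + 196)³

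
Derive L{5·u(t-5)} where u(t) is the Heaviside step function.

L{u(t-a)} = e^(-as)/s. Here a=5, so L{u(t-5)} = e^(-5s)/s, and L{5·u(t-5)} = 5·e^(-5s)/s

Final answer: 5·e^(-5s)/s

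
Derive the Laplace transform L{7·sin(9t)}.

L{sin(ωt)} = ω/(s² + ω²), so L{sin(9t)} = 9/(s² + 81). Then L{7·sin(9t)} = 7·9/(s² + 81) = 63/(s² + 81)

Final answer: 63/(s² + 81)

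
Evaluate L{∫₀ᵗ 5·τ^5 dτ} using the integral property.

L{∫₀ᵗ f(τ)dτ} = F(s)/s with f(t) = 5t^5. F(s) = 600/s^6, so L{∫₀ᵗ 5·τ^5 dτ} = (600/s^6)/s = 600/s^7. (Check: ∫₀ᵗ 5·τ^5 dτ = 5t^6/6.)

Final answer: 600/s^7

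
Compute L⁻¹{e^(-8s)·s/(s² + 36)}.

L⁻¹{s/(s² + 36)} = cos(6t). By the time shift theorem, L⁻¹{e^(-as)F(s)} = u(t-a)f(t-a) with a=8, so L⁻¹{e^(-8s)·s/(s² + 36)} = u(t-8)·cos(6(t-8))

Final answer: u(t-8)·cos(6(t-8))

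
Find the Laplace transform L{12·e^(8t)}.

L{e^(at)} = 1/(s-a), so L{e^(8t)} = 1/(s-8). Then L{12·e^(8t)} = 12/(s-8)

Final answer: 12/(s-8)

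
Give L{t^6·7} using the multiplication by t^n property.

L{7} = 7/s. d^1/ds^1[1/s] = -1/s². d^2/ds^2[1/s] = 2/s^3. d^3/ds^3[1/s] = -6/s^4. d^4/ds^4[1/s] = 24/s^5. d^5/ds^5[1/s] = -120/s^6. d^6/ds^6[1/s] = 720/s^7. So L{t^6} = (-1)^{6}·720/s^7 = 720/s^7. Then L{t^6·7} = 7·720/s^7 = 5040/s^7

Final answer: 5040/s^7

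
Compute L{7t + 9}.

L{7t + 9} = 7·L{t} + 9·L{1} = 7/s² + 9/s

Final answer: 7/s² + 9/s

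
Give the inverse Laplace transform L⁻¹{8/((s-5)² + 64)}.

Using frequency shift, L⁻¹{8/((s-5)² + 64)} = e^(5t)·sin(8t)

Final answer: e^(5t)·sin(8t)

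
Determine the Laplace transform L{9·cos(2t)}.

L{cos(ωt)} = s/(s² + ω²), so L{cos(2t)} = s/(s² + 4). Then L{9·cos(2t)} = 9·s/(s² + 4) = 9s/(s² + 4)

Final answer: 9s/(s² + 4)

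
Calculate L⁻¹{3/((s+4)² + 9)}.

Form: b/((s-a)² + b²) → e^(at)sin(bt). With a=-4, b=3

Final answer: e^(-4t)·sin(3t)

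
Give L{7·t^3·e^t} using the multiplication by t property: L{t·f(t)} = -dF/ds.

Using L{t^n·e^(at)} = n!/(s-a)^(n+1), L{t^3·e^t} = 6/(s-1)^4, so L{7·t^3·e^t} = 7·6/(s-1)^4 = 42/(s-1)^4

Final answer: 42/(s-1)^4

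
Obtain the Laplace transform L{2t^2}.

L{2t^2} = 2 · L{t^2} = 2 · 2/s^3 = 4/s^3

Final answer: 4/s^3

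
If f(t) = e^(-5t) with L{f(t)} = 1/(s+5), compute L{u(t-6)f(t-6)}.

Time shift theorem: L{u(t-a)f(t-a)} = e^(-as)F(s). Here a=6, F(s) = 1/(s+5), so L{u(t-6)f(t-6)} = e^(-6s)·1/(s+5)

Final answer: e^(-6s)·1/(s+5)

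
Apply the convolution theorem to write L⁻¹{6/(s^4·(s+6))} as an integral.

6/(s^4·(s+6)) = (6/s^4)·(1/(s+6)) = L{t^3}·L{e^(-6t)}. So f(t) = t^3*e^(-6t) = ∫₀ᵗ τ^3·e^(-6(t-τ)) dτ

Final answer: ∫₀ᵗ τ^3·e^(-6(t-τ)) dτ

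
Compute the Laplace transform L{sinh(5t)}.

L{sinh(ωt)} = ω/(s² - ω²), so L{sinh(5t)} = 5/(s² - 25)

Final answer: 5/(s² - 25)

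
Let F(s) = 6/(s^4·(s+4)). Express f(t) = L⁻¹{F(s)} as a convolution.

6/(s^4·(s+4)) = (6/s^4)·(1/(s+4)) = L{t^3}·L{e^(-4t)}. So f(t) = t^3*e^(-4t) = ∫₀ᵗ τ^3·e^(-4(t-τ)) dτ

Final answer: ∫₀ᵗ τ^3·e^(-4(t-τ)) dτ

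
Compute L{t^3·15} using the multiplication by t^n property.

L{15} = 15/s. d^1/ds^1[1/s] = -1/s². d^2/ds^2[1/s] = 2/s^3. d^3/ds^3[1/s] = -6/s^4. So L{t^3} = (-1)^{3}·-6/s^4 = 6/s^4. Then L{t^3·15} = 15·6/s^4 = 90/s^4

Final answer: 90/s^4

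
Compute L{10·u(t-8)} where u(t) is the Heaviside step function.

L{u(t-a)} = e^(-as)/s. Here a=8, so L{u(t-8)} = e^(-8s)/s, and L{10·u(t-8)} = 10·e^(-8s)/s

Final answer: 10·e^(-8s)/s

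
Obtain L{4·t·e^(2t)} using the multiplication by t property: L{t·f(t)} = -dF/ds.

Using L{t^n·e^(at)} = n!/(s-a)^(n+1), L{t·e^(2t)} = 1/(s-2)^2, so L{4·t·e^(2t)} = 4·1/(s-2)^2 = 4/(s-2)^2

Final answer: 4/(s-2)^2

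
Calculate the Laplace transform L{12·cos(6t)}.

L{cos(ωt)} = s/(s² + ω²), so L{cos(6t)} = s/(s² + 36). Then L{12·cos(6t)} = 12·s/(s² + 36) = 12s/(s² + 36)

Final answer: 12s/(s² + 36)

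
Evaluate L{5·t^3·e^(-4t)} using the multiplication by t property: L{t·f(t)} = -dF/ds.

Using L{t^n·e^(at)} = n!/(s-a)^(n+1), L{t^3·e^(-4t)} = 6/(s+4)^4, so L{5·t^3·e^(-4t)} = 5·6/(s+4)^4 = 30/(s+4)^4

Final answer: 30/(s+4)^4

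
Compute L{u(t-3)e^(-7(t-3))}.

u(t-a)f(t-a) with f(t)=e^(-7t). L{e^(-7t)} = 1/(s+7). By time shift: e^(-3s)/(s+7)

Final answer: e^(-3s)/(s+7)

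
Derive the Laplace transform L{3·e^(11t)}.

L{e^(at)} = 1/(s-a), so L{e^(11t)} = 1/(s-11). Then L{3·e^(11t)} = 3/(s-11)

Final answer: 3/(s-11)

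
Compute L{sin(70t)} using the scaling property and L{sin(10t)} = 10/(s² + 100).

Using L{f(at)} = (1/a)F(s/a) with a=7: L{sin(70t)} = (1/7) · 10/((s/7)² + 100) = (1/7) · 10·49/(s² + 4900) = 70/(s² + 4900)

Final answer: 70/(s² + 4900)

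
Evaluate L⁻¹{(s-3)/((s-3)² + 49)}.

Using frequency shift: L⁻¹{(s-a)/((s-a)² + b²)} = e^(at)cos(bt). Here a=3, b=7

Final answer: e^(3t)·cos(7t)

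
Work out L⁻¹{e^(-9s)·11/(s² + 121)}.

L⁻¹{11/(s² + 121)} = sin(11t). By the time shift theorem, L⁻¹{e^(-as)F(s)} = u(t-a)f(t-a) with a=9, so L⁻¹{e^(-9s)·11/(s² + 121)} = u(t-9)·sin(11(t-9))

Final answer: u(t-9)·sin(11(t-9))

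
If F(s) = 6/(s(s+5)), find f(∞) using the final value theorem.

f(∞) = lim_{s→0} s·6/(s(s+5)) = lim_{s→0} 6/(s+5) = 6/5 = 6/5

Final answer: 6/5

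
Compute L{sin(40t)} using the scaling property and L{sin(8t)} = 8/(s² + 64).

Using L{f(at)} = (1/a)F(s/a) with a=5: L{sin(40t)} = (1/5) · 8/((s/5)² + 64) = (1/5) · 8·25/(s² + 1600) = 40/(s² + 1600)

Final answer: 40/(s² + 1600)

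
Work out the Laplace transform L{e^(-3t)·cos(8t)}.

L{e^(at)·cos(ωt)} = (s-a)/((s-a)² + ω²), so L{e^(-3t)·cos(8t)} = (s+3)/((s+3)² + 64)

Final answer: (s+3)/((s+3)² + 64)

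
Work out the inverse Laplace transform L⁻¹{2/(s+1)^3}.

L⁻¹{n!/(s-a)^(n+1)} = t^n·e^(at) with n=2, a=-1. So L⁻¹{2/(s+1)^3} = t^2·e^(-t)

Final answer: t^2·e^(-t)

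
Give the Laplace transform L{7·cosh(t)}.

L{cosh(ωt)} = s/(s² - ω²), so L{cosh(t)} = s/(s² - 1). Then L{7·cosh(t)} = 7·s/(s² - 1) = 7s/(s² - 1)

Final answer: 7s/(s² - 1)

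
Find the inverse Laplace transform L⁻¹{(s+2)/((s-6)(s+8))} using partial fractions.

Using partial fractions, f(t) = (8e^(6t) + 6e^(-8t))/14

Final answer: (8e^(6t) + 6e^(-8t))/14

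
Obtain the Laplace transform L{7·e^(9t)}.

L{e^(at)} = 1/(s-a), so L{e^(9t)} = 1/(s-9). Then L{7·e^(9t)} = 7/(s-9)

Final answer: 7/(s-9)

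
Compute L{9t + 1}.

L{9t + 1} = 9·L{t} + L{1} = 9/s² + 1/s

Final answer: 9/s² + 1/s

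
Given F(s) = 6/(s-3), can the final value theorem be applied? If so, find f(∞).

sF(s) = 6s/(s-3) has a pole at s = 3 in the right half-plane. Theorem does NOT apply (unstable system; f(t) = 6·e^(3t) grows without bound).

Final answer: Not applicable (unstable)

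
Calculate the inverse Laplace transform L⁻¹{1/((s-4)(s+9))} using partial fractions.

Decompose: A/(s-4) + B/(s+9). A = 1/13, B = -1/13. f(t) = (e^(4t) - e^(-9t))/13

Final answer: (e^(4t) - e^(-9t))/13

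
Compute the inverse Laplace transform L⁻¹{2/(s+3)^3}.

L⁻¹{n!/(s-a)^(n+1)} = t^n·e^(at), so L⁻¹{2/(s+3)^3} = t^2·e^(-3t)

Final answer: t^2·e^(-3t)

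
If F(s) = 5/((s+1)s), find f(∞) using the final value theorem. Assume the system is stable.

f(∞) = lim_{s→0} sF(s) = lim_{s→0} 5/(s+1) = 5

Final answer: 5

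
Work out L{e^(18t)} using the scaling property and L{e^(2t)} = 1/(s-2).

Using L{f(at)} = (1/a)F(s/a) with a=9 and f(t) = e^(2t): L{e^(18t)} = (1/9) · 1/((s/9)-2) = (1/9) · 9/(s-18) = 1/(s-18)

Final answer: 1/(s-18)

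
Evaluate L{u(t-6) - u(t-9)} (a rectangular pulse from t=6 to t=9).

L{u(t-a)} = e^(-as)/s. L{u(t-6) - u(t-9)} = (e^(-6s) - e^(-9s))/s

Final answer: (e^(-6s) - e^(-9s))/s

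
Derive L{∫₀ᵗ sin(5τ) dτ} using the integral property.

L{∫₀ᵗ f(τ)dτ} = F(s)/s with F(s) = 5/(s² + 25), so the result is (5/(s² + 25))/s = 5/(s(s² + 25))

Final answer: 5/(s(s² + 25))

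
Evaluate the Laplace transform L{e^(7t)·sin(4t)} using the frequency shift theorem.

Frequency shift: L{e^(at)f(t)} = F(s-a). L{e^(7t)·sin(4t)} = 4/((s-7)² + 16)

Final answer: 4/((s-7)² + 16)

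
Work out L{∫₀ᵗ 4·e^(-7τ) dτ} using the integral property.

L{∫₀ᵗ f(τ)dτ} = F(s)/s with F(s) = 4/(s+7), so L{∫₀ᵗ 4·e^(-7τ) dτ} = 4/(s(s+7))

Final answer: 4/(s(s+7))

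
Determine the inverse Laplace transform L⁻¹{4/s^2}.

L⁻¹{n!/s^(n+1)} = t^n with n=1. So L⁻¹{1/s^2} = t, and L⁻¹{4/s^2} = (4/1)·t = 4·t

Final answer: 4·t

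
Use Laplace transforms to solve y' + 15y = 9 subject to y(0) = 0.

sY + 15Y = 9/s. Y = 9/(s(s+15)). Partial fractions: Y = 3/5/s - 3/5/(s+15)

Final answer: y(t) = 3/5(1 - e^(-15t))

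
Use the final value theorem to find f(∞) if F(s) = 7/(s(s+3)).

f(∞) = lim_{s→0} s·7/(s(s+3)) = lim_{s→0} 7/(s+3) = 7/3 = 7/3

Final answer: 7/3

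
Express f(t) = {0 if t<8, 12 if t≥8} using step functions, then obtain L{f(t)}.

f(t) = 12·u(t-8). L{u(t-8)} = e^(-8s)/s, so L{f(t)} = 12·e^(-8s)/s

Final answer: 12·e^(-8s)/s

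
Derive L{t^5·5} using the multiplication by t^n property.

L{5} = 5/s. d^1/ds^1[1/s] = -1/s². d^2/ds^2[1/s] = 2/s^3. d^3/ds^3[1/s] = -6/s^4. d^4/ds^4[1/s] = 24/s^5. d^5/ds^5[1/s] = -120/s^6. So L{t^5} = (-1)^{5}·-120/s^6 = 120/s^6. Then L{t^5·5} = 5·120/s^6 = 600/s^6

Final answer: 600/s^6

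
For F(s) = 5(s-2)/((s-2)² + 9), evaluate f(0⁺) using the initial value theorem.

f(0⁺) = lim_{s→∞} sF(s) = lim_{s→∞} 5s(s-2)/((s-2)² + 9) = 5

Final answer: 5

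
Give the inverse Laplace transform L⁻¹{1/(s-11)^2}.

L⁻¹{n!/(s-a)^(n+1)} = t^n·e^(at), so L⁻¹{1/(s-11)^2} = t·e^(11t)

Final answer: t·e^(11t)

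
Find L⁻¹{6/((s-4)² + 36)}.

Form: b/((s-a)² + b²) → e^(at)sin(bt). With a=4, b=6

Final answer: e^(4t)·sin(6t)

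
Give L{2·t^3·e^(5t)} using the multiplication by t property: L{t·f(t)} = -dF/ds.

Using L{t^n·e^(at)} = n!/(s-a)^(n+1), L{t^3·e^(5t)} = 6/(s-5)^4, so L{2·t^3·e^(5t)} = 2·6/(s-5)^4 = 12/(s-5)^4

Final answer: 12/(s-5)^4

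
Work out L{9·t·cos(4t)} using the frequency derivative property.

L{cos(4t)} = s/(s² + 16). Derivative: d/ds[s/(s² + 16)] = [(s² + 16) - s·2s]/(s² + 16)² = (16 - s²)/(s² + 16)². So L{t·cos(4t)} = -F'(s) = (s² - 16)/(s² + 16)². Then L{9·t·cos(4t)} = 9·(s² - 16)/(s² + 16)²

Final answer: 9·(s² - 16)/(s² + 16)²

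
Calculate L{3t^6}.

L{t^n} = n!/s^(n+1). So L{3t^6} = 3·6!/s^7 = 2160/s^7

Final answer: 2160/s^7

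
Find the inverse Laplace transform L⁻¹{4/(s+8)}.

L⁻¹{1/(s-a)} = e^(at), so L⁻¹{1/(s+8)} = e^(-8t), and L⁻¹{4/(s+8)} = 4·e^(-8t)

Final answer: 4·e^(-8t)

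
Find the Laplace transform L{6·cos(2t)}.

L{cos(ωt)} = s/(s² + ω²), so L{cos(2t)} = s/(s² + 4). Then L{6·cos(2t)} = 6·s/(s² + 4) = 6s/(s² + 4)

Final answer: 6s/(s² + 4)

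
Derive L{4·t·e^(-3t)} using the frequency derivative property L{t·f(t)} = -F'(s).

L{e^(-3t)} = 1/(s+3). By frequency derivative: L{t·e^(-3t)} = -d/ds[1/(s+3)] = -(-1)/(s+3)² = 1/(s+3)². Then L{4·t·e^(-3t)} = 4·1/(s+3)² = 4/(s+3)²

Final answer: 4/(s+3)²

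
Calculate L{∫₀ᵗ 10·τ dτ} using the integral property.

L{∫₀ᵗ f(τ)dτ} = F(s)/s with f(t) = 10t. F(s) = 10/s^2, so L{∫₀ᵗ 10·τ dτ} = (10/s^2)/s = 10/s^3. (Check: ∫₀ᵗ 10·τ dτ = 10t^2/2.)

Final answer: 10/s^3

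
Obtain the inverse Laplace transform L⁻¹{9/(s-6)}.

L⁻¹{1/(s-a)} = e^(at), so L⁻¹{1/(s-6)} = e^(6t), and L⁻¹{9/(s-6)} = 9·e^(6t)

Final answer: 9·e^(6t)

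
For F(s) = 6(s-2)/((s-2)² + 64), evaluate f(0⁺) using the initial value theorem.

f(0⁺) = lim_{s→∞} sF(s) = lim_{s→∞} 6s(s-2)/((s-2)² + 64) = 6

Final answer: 6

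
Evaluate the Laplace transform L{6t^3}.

L{6t^3} = 6 · L{t^3} = 6 · 6/s^4 = 36/s^4

Final answer: 36/s^4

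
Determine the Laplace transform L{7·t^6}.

L{t^n} = n!/s^(n+1), so L{t^6} = 720/s^7. Then L{7·t^6} = 7·720/s^7 = 5040/s^7

Final answer: 5040/s^7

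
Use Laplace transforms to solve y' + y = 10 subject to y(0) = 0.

sY + Y = 10/s. Y = 10/(s(s+1)). Partial fractions: Y = 10/s - 10/(s+1)

Final answer: y(t) = 10(1 - e^(-t))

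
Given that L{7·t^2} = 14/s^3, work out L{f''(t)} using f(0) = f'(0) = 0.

L{f''(t)} = s²F(s) - sf(0) - f'(0) = s²·14/s^3 - 0 - 0 = 14/s

Final answer: 14/s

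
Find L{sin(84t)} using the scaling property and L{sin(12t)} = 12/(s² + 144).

Using L{f(at)} = (1/a)F(s/a) with a=7: L{sin(84t)} = (1/7) · 12/((s/7)² + 144) = (1/7) · 12·49/(s² + 7056) = 84/(s² + 7056)

Final answer: 84/(s² + 7056)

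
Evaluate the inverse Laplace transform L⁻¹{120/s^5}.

L⁻¹{n!/s^(n+1)} = t^n with n=4. So L⁻¹{24/s^5} = t^4, and L⁻¹{120/s^5} = (120/24)·t^4 = 5·t^4

Final answer: 5·t^4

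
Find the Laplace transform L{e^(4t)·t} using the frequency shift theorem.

L{e^(at)·t^n} = n!/(s-a)^(n+1), so L{e^(4t)·t} = 1/(s-4)^2

Final answer: 1/(s-4)^2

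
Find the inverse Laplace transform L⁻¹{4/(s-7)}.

L⁻¹{1/(s-a)} = e^(at), so L⁻¹{1/(s-7)} = e^(7t), and L⁻¹{4/(s-7)} = 4·e^(7t)

Final answer: 4·e^(7t)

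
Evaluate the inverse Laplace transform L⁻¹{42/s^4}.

L⁻¹{n!/s^(n+1)} = t^n with n=3. So L⁻¹{6/s^4} = t^3, and L⁻¹{42/s^4} = (42/6)·t^3 = 7·t^3

Final answer: 7·t^3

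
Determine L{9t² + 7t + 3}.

L{9t² + 7t + 3} = 9·2/s³ + 7/s² + 3/s = 18/s³ + 7/s² + 3/s

Final answer: 18/s³ + 7/s² + 3/s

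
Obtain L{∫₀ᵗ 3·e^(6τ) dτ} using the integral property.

L{∫₀ᵗ f(τ)dτ} = F(s)/s with F(s) = 3/(s-6), so L{∫₀ᵗ 3·e^(6τ) dτ} = 3/(s(s-6))

Final answer: 3/(s(s-6))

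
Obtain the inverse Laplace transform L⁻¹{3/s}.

L⁻¹{c/s} = c, so L⁻¹{3/s} = 3

Final answer: 3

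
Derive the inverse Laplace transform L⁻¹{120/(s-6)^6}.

L⁻¹{n!/(s-a)^(n+1)} = t^n·e^(at), so L⁻¹{120/(s-6)^6} = t^5·e^(6t)

Final answer: t^5·e^(6t)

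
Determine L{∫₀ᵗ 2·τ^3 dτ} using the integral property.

L{∫₀ᵗ f(τ)dτ} = F(s)/s with f(t) = 2t^3. F(s) = 12/s^4, so L{∫₀ᵗ 2·τ^3 dτ} = (12/s^4)/s = 12/s^5. (Check: ∫₀ᵗ 2·τ^3 dτ = 2t^4/4.)

Final answer: 12/s^5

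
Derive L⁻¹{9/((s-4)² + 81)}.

Form: b/((s-a)² + b²) → e^(at)sin(bt). With a=4, b=9

Final answer: e^(4t)·sin(9t)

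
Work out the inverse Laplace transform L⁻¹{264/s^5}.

L⁻¹{n!/s^(n+1)} = t^n with n=4. So L⁻¹{24/s^5} = t^4, and L⁻¹{264/s^5} = (264/24)·t^4 = 11·t^4

Final answer: 11·t^4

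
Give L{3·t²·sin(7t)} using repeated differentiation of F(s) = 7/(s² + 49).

F(s) = 7/(s² + 49). F'(s) = -14s/(s² + 49)². F''(s) = -14(49 - 3s²)/(s² + 49)³ = (42s² - 686)/(s² + 49)³. So L{t²·sin(7t)} = (-1)² F''(s) = (42s² - 686)/(s² + 49)³. Then L{3·t²·sin(7t)} = 3·(42s² - 686)/(s² + 49)³ = (126s² - 2058)/(s² + 49)³

Final answer: (126s² - 2058)/(s² + 49)³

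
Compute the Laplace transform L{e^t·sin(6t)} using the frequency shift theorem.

Frequency shift: L{e^(at)f(t)} = F(s-a). L{e^t·sin(6t)} = 6/((s-1)² + 36)

Final answer: 6/((s-1)² + 36)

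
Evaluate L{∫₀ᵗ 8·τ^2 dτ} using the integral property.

L{∫₀ᵗ f(τ)dτ} = F(s)/s with f(t) = 8t^2. F(s) = 16/s^3, so L{∫₀ᵗ 8·τ^2 dτ} = (16/s^3)/s = 16/s^4. (Check: ∫₀ᵗ 8·τ^2 dτ = 8t^3/3.)

Final answer: 16/s^4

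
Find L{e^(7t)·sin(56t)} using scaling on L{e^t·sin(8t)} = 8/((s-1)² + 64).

Scaling with a=7: L{e^(7t)·sin(56t)} = (1/7) · 8/((s/7-1)² + 64). Simplifying: 56/((s-7)² + 3136)

Final answer: 56/((s-7)² + 3136)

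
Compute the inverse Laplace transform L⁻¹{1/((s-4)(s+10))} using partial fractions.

Decompose: A/(s-4) + B/(s+10). A = 1/14, B = -1/14. f(t) = (e^(4t) - e^(-10t))/14

Final answer: (e^(4t) - e^(-10t))/14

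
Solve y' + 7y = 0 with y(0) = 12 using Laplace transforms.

L{y'} + 7L{y} = 0. sY - 12 + 7Y = 0. Y(s+7) = 12. Y = 12/(s+7)

Final answer: y(t) = 12e^(-7t)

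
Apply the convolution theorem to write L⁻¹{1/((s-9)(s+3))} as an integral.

1/((s-9)(s+3)) = (1/(s-9))·(1/(s+3)) = L{e^(9t)}·L{e^(-3t)}. So f(t) = e^(9t)*e^(-3t) = ∫₀ᵗ e^(9τ)·e^(-3(t-τ)) dτ

Final answer: ∫₀ᵗ e^(9τ)·e^(-3(t-τ)) dτ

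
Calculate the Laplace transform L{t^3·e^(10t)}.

L{t^n·e^(at)} = n!/(s-a)^(n+1), so L{t^3·e^(10t)} = 6/(s-10)^4

Final answer: 6/(s-10)^4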